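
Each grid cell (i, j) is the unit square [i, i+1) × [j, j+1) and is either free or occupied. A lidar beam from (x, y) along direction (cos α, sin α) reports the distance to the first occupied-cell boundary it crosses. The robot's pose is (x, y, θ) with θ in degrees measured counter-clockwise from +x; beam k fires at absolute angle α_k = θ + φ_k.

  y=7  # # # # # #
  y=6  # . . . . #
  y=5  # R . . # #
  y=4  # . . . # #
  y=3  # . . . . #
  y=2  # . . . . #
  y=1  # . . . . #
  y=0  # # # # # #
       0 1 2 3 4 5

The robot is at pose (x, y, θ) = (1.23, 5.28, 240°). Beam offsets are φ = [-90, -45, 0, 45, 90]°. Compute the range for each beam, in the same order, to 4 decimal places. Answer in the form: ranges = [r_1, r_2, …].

ranges = [0.2656, 0.2381, 0.4600, 4.4310, 4.3532]

beam 1: φ=-90°, α=150°
  cosα=-0.8660 sinα=0.5000 | (1,5) | tMaxX 0.2656 tMaxY 1.4400 | tΔX 1.1547 tΔY 2.0000
    t=0.2656 [x] (0,5) — stop
  → r_1 = 0.2656
beam 2: φ=-45°, α=195°
  cosα=-0.9659 sinα=-0.2588 | (1,5) | tMaxX 0.2381 tMaxY 1.0818 | tΔX 1.0353 tΔY 3.8637
    t=0.2381 [x] (0,5) — stop
  → r_2 = 0.2381
beam 3: φ=0°, α=240°
  cosα=-0.5000 sinα=-0.8660 | (1,5) | tMaxX 0.4600 tMaxY 0.3233 | tΔX 2.0000 tΔY 1.1547
    t=0.3233 [y] (1,4)
    t=0.4600 [x] (0,4) — stop
  → r_3 = 0.4600
beam 4: φ=45°, α=285°
  cosα=0.2588 sinα=-0.9659 | (1,5) | tMaxX 2.9751 tMaxY 0.2899 | tΔX 3.8637 tΔY 1.0353
    t=0.2899 [y] (1,4)
    t=1.3252 [y] (1,3)
    t=2.3604 [y] (1,2)
    t=2.9751 [x] (2,2)
    t=3.3957 [y] (2,1)
    t=4.4310 [y] (2,0) — stop
  → r_4 = 4.4310
beam 5: φ=90°, α=330°
  cosα=0.8660 sinα=-0.5000 | (1,5) | tMaxX 0.8891 tMaxY 0.5600 | tΔX 1.1547 tΔY 2.0000
    t=0.5600 [y] (1,4)
    t=0.8891 [x] (2,4)
    t=2.0438 [x] (3,4)
    t=2.5600 [y] (3,3)
    t=3.1985 [x] (4,3)
    t=4.3532 [x] (5,3) — stop
  → r_5 = 4.3532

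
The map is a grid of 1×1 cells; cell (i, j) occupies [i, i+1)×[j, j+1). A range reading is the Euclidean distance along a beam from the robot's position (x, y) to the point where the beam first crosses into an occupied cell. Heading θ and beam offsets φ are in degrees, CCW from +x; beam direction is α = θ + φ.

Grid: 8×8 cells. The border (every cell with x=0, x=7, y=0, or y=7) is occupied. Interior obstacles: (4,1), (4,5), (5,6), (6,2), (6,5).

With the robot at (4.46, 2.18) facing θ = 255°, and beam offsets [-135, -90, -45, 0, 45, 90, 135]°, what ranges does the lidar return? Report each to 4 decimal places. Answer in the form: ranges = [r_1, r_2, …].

ranges = [5.5657, 3.5821, 0.3600, 0.1863, 0.2078, 2.6296, 2.9329]

beam 1: φ=-135°, α=120°
  direction (-0.5000, 0.8660); cell (4,2); t to first gridline: x 0.9200, y 0.9469 (then +2.0000 / +1.1547)
    (3,2) via x @ 0.9200
    (3,3) via y @ 0.9469
    (3,4) via y @ 2.1016
    (2,4) via x @ 2.9200
    (2,5) via y @ 3.2563
    (2,6) via y @ 4.4110
    (1,6) via x @ 4.9200
    (1,7) via y @ 5.5657  # hit
  → r_1 = 5.5657
beam 2: φ=-90°, α=165°
  direction (-0.9659, 0.2588); cell (4,2); t to first gridline: x 0.4762, y 3.1682 (then +1.0353 / +3.8637)
    (3,2) via x @ 0.4762
    (2,2) via x @ 1.5115
    (1,2) via x @ 2.5468
    (1,3) via y @ 3.1682
    (0,3) via x @ 3.5821  # hit
  → r_2 = 3.5821
beam 3: φ=-45°, α=210°
  direction (-0.8660, -0.5000); cell (4,2); t to first gridline: x 0.5312, y 0.3600 (then +1.1547 / +2.0000)
    (4,1) via y @ 0.3600  # hit
  → r_3 = 0.3600
beam 4: φ=0°, α=255°
  direction (-0.2588, -0.9659); cell (4,2); t to first gridline: x 1.7773, y 0.1863 (then +3.8637 / +1.0353)
    (4,1) via y @ 0.1863  # hit
  → r_4 = 0.1863
beam 5: φ=45°, α=300°
  direction (0.5000, -0.8660); cell (4,2); t to first gridline: x 1.0800, y 0.2078 (then +2.0000 / +1.1547)
    (4,1) via y @ 0.2078  # hit
  → r_5 = 0.2078
beam 6: φ=90°, α=345°
  direction (0.9659, -0.2588); cell (4,2); t to first gridline: x 0.5590, y 0.6955 (then +1.0353 / +3.8637)
    (5,2) via x @ 0.5590
    (5,1) via y @ 0.6955
    (6,1) via x @ 1.5943
    (7,1) via x @ 2.6296  # hit
  → r_6 = 2.6296
beam 7: φ=135°, α=30°
  direction (0.8660, 0.5000); cell (4,2); t to first gridline: x 0.6235, y 1.6400 (then +1.1547 / +2.0000)
    (5,2) via x @ 0.6235
    (5,3) via y @ 1.6400
    (6,3) via x @ 1.7782
    (7,3) via x @ 2.9329  # hit
  → r_7 = 2.9329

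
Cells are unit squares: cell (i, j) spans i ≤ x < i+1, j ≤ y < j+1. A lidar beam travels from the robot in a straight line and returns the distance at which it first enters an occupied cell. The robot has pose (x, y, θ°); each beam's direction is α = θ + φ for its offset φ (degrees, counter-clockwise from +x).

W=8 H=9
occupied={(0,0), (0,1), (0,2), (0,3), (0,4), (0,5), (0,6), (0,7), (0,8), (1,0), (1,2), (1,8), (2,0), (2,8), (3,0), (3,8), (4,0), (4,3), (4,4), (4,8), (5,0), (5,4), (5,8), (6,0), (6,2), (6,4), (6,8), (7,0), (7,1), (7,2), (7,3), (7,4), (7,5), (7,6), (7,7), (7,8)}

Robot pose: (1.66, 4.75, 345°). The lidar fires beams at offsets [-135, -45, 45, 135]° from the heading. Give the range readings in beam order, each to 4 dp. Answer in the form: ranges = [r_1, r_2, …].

ranges = [0.7621, 4.3301, 6.1661, 1.3200]

beam 1: φ=-135°, α=210°
  dir = (cos 210°, sin 210°) = (-0.8660, -0.5000); from cell (1,4)
  next x-line at t=0.7621, next y-line at t=1.5000; Δt_x=1.1547, Δt_y=2.0000
    x: enter (0,4) at t=0.7621 ← occupied
  → r_1 = 0.7621
beam 2: φ=-45°, α=300°
  dir = (cos 300°, sin 300°) = (0.5000, -0.8660); from cell (1,4)
  next x-line at t=0.6800, next y-line at t=0.8660; Δt_x=2.0000, Δt_y=1.1547
    x: enter (2,4) at t=0.6800
    y: enter (2,3) at t=0.8660
    y: enter (2,2) at t=2.0207
    x: enter (3,2) at t=2.6800
    y: enter (3,1) at t=3.1754
    y: enter (3,0) at t=4.3301 ← occupied
  → r_2 = 4.3301
beam 3: φ=45°, α=30°
  dir = (cos 30°, sin 30°) = (0.8660, 0.5000); from cell (1,4)
  next x-line at t=0.3926, next y-line at t=0.5000; Δt_x=1.1547, Δt_y=2.0000
    x: enter (2,4) at t=0.3926
    y: enter (2,5) at t=0.5000
    x: enter (3,5) at t=1.5473
    y: enter (3,6) at t=2.5000
    x: enter (4,6) at t=2.7020
    x: enter (5,6) at t=3.8567
    y: enter (5,7) at t=4.5000
    x: enter (6,7) at t=5.0114
    x: enter (7,7) at t=6.1661 ← occupied
  → r_3 = 6.1661
beam 4: φ=135°, α=120°
  dir = (cos 120°, sin 120°) = (-0.5000, 0.8660); from cell (1,4)
  next x-line at t=1.3200, next y-line at t=0.2887; Δt_x=2.0000, Δt_y=1.1547
    y: enter (1,5) at t=0.2887
    x: enter (0,5) at t=1.3200 ← occupied
  → r_4 = 1.3200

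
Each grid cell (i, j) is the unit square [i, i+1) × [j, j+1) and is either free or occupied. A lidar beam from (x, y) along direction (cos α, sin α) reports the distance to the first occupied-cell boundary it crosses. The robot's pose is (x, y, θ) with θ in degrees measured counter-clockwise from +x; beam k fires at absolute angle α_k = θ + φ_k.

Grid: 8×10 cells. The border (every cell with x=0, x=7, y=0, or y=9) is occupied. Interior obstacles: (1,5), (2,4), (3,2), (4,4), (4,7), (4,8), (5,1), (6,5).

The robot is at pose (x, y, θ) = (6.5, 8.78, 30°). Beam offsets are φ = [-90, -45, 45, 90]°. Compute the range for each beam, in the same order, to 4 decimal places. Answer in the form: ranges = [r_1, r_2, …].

ranges = [1.0000, 0.5176, 0.2278, 0.2540]

beam 1: φ=-90°, α=300°
  d=(0.5000,-0.8660)  start (6,8)  tX=1.0000 tY=0.9007  stride 1/|dx|=2.0000 1/|dy|=1.1547
    cross y-line → (6,7), t=0.9007
    cross x-line → (7,7), t=1.0000 (wall)
  → r_1 = 1.0000
beam 2: φ=-45°, α=345°
  d=(0.9659,-0.2588)  start (6,8)  tX=0.5176 tY=3.0137  stride 1/|dx|=1.0353 1/|dy|=3.8637
    cross x-line → (7,8), t=0.5176 (wall)
  → r_2 = 0.5176
beam 3: φ=45°, α=75°
  d=(0.2588,0.9659)  start (6,8)  tX=1.9319 tY=0.2278  stride 1/|dx|=3.8637 1/|dy|=1.0353
    cross y-line → (6,9), t=0.2278 (wall)
  → r_3 = 0.2278
beam 4: φ=90°, α=120°
  d=(-0.5000,0.8660)  start (6,8)  tX=1.0000 tY=0.2540  stride 1/|dx|=2.0000 1/|dy|=1.1547
    cross y-line → (6,9), t=0.2540 (wall)
  → r_4 = 0.2540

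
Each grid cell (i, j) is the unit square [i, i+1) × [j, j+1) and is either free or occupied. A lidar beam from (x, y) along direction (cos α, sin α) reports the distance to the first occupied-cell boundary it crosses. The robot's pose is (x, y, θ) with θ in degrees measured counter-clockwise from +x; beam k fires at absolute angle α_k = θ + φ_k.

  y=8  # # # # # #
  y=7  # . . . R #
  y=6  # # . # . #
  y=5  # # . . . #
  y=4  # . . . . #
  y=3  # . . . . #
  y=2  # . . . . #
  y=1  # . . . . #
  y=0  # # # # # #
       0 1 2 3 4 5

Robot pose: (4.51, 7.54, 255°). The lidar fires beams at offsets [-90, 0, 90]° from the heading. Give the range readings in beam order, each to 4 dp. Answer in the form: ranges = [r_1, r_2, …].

ranges = [1.7773, 6.7707, 0.5073]

beam 1: φ=-90°, α=165°
  cosα=-0.9659 sinα=0.2588 | (4,7) | tMaxX 0.5280 tMaxY 1.7773 | tΔX 1.0353 tΔY 3.8637
    t=0.5280 [x] (3,7)
    t=1.5633 [x] (2,7)
    t=1.7773 [y] (2,8) — stop
  → r_1 = 1.7773
beam 2: φ=0°, α=255°
  cosα=-0.2588 sinα=-0.9659 | (4,7) | tMaxX 1.9705 tMaxY 0.5590 | tΔX 3.8637 tΔY 1.0353
    t=0.5590 [y] (4,6)
    t=1.5943 [y] (4,5)
    t=1.9705 [x] (3,5)
    t=2.6296 [y] (3,4)
    t=3.6649 [y] (3,3)
    t=4.7002 [y] (3,2)
    t=5.7354 [y] (3,1)
    t=5.8342 [x] (2,1)
    t=6.7707 [y] (2,0) — stop
  → r_2 = 6.7707
beam 3: φ=90°, α=345°
  cosα=0.9659 sinα=-0.2588 | (4,7) | tMaxX 0.5073 tMaxY 2.0864 | tΔX 1.0353 tΔY 3.8637
    t=0.5073 [x] (5,7) — stop
  → r_3 = 0.5073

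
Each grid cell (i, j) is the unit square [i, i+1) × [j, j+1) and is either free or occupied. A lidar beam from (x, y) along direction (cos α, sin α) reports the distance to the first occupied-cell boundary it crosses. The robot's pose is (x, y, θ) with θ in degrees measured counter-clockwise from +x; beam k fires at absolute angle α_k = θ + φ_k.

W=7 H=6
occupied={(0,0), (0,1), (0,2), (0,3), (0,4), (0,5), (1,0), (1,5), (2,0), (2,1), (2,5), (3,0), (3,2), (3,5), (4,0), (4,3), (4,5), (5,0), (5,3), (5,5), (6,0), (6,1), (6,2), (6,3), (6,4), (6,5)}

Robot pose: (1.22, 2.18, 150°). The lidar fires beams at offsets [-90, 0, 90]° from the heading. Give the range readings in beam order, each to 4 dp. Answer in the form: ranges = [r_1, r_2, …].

beam 1: φ=-90°, α=60°
  direction (0.5000, 0.8660); cell (1,2); t to first gridline: x 1.5600, y 0.9469 (then +2.0000 / +1.1547)
    (1,3) via y @ 0.9469
    (2,3) via x @ 1.5600
    (2,4) via y @ 2.1016
    (2,5) via y @ 3.2563  # hit
  → r_1 = 3.2563
beam 2: φ=0°, α=150°
  direction (-0.8660, 0.5000); cell (1,2); t to first gridline: x 0.2540, y 1.6400 (then +1.1547 / +2.0000)
    (0,2) via x @ 0.2540  # hit
  → r_2 = 0.2540
beam 3: φ=90°, α=240°
  direction (-0.5000, -0.8660); cell (1,2); t to first gridline: x 0.4400, y 0.2078 (then +2.0000 / +1.1547)
    (1,1) via y @ 0.2078
    (0,1) via x @ 0.4400  # hit
  → r_3 = 0.4400

ranges = [3.2563, 0.2540, 0.4400]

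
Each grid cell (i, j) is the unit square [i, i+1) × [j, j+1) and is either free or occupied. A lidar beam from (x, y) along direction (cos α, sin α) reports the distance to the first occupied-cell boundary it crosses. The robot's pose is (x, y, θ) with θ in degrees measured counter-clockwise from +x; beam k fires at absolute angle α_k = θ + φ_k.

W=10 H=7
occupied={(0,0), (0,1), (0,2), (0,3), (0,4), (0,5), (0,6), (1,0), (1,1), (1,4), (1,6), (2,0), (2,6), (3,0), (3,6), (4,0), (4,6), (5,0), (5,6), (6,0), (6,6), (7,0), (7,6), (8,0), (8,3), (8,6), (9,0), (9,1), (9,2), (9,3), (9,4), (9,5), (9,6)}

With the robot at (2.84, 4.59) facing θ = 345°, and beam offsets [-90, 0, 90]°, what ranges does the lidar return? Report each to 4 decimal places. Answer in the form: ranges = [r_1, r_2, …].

beam 1: φ=-90°, α=255°
  dir = (cos 255°, sin 255°) = (-0.2588, -0.9659); from cell (2,4)
  next x-line at t=3.2455, next y-line at t=0.6108; Δt_x=3.8637, Δt_y=1.0353
    y: enter (2,3) at t=0.6108
    y: enter (2,2) at t=1.6461
    y: enter (2,1) at t=2.6814
    x: enter (1,1) at t=3.2455 ← occupied
  → r_1 = 3.2455
beam 2: φ=0°, α=345°
  dir = (cos 345°, sin 345°) = (0.9659, -0.2588); from cell (2,4)
  next x-line at t=0.1656, next y-line at t=2.2796; Δt_x=1.0353, Δt_y=3.8637
    x: enter (3,4) at t=0.1656
    x: enter (4,4) at t=1.2009
    x: enter (5,4) at t=2.2362
    y: enter (5,3) at t=2.2796
    x: enter (6,3) at t=3.2715
    x: enter (7,3) at t=4.3067
    x: enter (8,3) at t=5.3420 ← occupied
  → r_2 = 5.3420
beam 3: φ=90°, α=75°
  dir = (cos 75°, sin 75°) = (0.2588, 0.9659); from cell (2,4)
  next x-line at t=0.6182, next y-line at t=0.4245; Δt_x=3.8637, Δt_y=1.0353
    y: enter (2,5) at t=0.4245
    x: enter (3,5) at t=0.6182
    y: enter (3,6) at t=1.4597 ← occupied
  → r_3 = 1.4597

ranges = [3.2455, 5.3420, 1.4597]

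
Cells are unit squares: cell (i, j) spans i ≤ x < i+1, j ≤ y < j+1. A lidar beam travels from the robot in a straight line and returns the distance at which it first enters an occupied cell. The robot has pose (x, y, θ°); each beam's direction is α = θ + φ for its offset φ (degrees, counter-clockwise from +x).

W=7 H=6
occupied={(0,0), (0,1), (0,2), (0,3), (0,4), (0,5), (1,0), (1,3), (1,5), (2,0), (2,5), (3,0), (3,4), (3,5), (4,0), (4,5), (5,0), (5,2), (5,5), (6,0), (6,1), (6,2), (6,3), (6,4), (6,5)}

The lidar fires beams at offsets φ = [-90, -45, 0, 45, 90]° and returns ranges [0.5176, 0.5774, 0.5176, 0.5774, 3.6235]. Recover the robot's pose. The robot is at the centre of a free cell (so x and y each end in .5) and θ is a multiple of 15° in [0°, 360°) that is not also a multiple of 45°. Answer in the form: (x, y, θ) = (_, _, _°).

(x, y, θ) = (4.5, 4.5, 165°)

Candidates: 17 free-cell centres × 16 headings = 272 poses. Raycast each; keep the one whose scan matches to 4 dp.
  (1.5, 4.5, 285°): beam 4 = 4.0415 ≠ 0.5774 ✗
  (4.5, 3.5, 345°): beam 1 = 2.5882 ≠ 0.5176 ✗
  (5.5, 4.5, 210°): beam 1 = 0.5774 ≠ 0.5176 ✗
  …
  (4.5, 4.5, 165°): r_1=0.5176, r_2=0.5774, r_3=0.5176, r_4=0.5774, r_5=3.6235 — all match ✓
Only this pose fits every beam.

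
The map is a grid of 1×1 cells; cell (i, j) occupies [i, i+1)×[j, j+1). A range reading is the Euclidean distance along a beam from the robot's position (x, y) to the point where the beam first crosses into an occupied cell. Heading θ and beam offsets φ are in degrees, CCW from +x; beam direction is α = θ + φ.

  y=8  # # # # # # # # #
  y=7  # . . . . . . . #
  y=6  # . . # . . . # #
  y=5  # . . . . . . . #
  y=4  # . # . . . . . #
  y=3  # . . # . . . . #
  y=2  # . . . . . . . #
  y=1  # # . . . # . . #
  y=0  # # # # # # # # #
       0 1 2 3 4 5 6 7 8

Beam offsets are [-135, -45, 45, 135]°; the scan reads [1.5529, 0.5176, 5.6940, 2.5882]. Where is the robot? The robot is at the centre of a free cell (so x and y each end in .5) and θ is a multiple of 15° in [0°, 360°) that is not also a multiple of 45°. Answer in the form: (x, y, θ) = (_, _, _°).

(x, y, θ) = (2.5, 5.5, 300°)

Enumerate (i+0.5, j+0.5, θ) over the 43 free cells and 16 admissible headings. For each, cast all 4 beams and compare to the given ranges.
  (4.5, 2.5, 195°): beam 1 = 5.0000 ≠ 1.5529 ✗
  (2.5, 3.5, 15°): beam 1 = 1.7321 ≠ 1.5529 ✗
  (6.5, 7.5, 120°): beam 3 = 1.9319 ≠ 5.6940 ✗
  (2.5, 7.5, 255°): beam 1 = 0.5774 ≠ 1.5529 ✗
  …
  (2.5, 5.5, 300°): r_1=1.5529, r_2=0.5176, r_3=5.6940, r_4=2.5882 — all match ✓
No second candidate reproduces the full scan.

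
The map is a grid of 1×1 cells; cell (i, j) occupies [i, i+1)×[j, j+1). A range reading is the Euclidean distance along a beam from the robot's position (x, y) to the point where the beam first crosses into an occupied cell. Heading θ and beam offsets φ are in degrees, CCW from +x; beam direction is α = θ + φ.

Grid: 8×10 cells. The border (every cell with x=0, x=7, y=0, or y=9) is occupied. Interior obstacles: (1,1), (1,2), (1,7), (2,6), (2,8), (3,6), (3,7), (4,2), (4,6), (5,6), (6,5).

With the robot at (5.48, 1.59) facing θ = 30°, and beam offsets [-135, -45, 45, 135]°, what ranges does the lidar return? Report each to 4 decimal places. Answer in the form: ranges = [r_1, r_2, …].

ranges = [0.6108, 1.5736, 3.5303, 3.6028]

beam 1: φ=-135°, α=255°
  d=(-0.2588,-0.9659)  start (5,1)  tX=1.8546 tY=0.6108  stride 1/|dx|=3.8637 1/|dy|=1.0353
    cross y-line → (5,0), t=0.6108 (wall)
  → r_1 = 0.6108
beam 2: φ=-45°, α=345°
  d=(0.9659,-0.2588)  start (5,1)  tX=0.5383 tY=2.2796  stride 1/|dx|=1.0353 1/|dy|=3.8637
    cross x-line → (6,1), t=0.5383
    cross x-line → (7,1), t=1.5736 (wall)
  → r_2 = 1.5736
beam 3: φ=45°, α=75°
  d=(0.2588,0.9659)  start (5,1)  tX=2.0091 tY=0.4245  stride 1/|dx|=3.8637 1/|dy|=1.0353
    cross y-line → (5,2), t=0.4245
    cross y-line → (5,3), t=1.4597
    cross x-line → (6,3), t=2.0091
    cross y-line → (6,4), t=2.4950
    cross y-line → (6,5), t=3.5303 (wall)
  → r_3 = 3.5303
beam 4: φ=135°, α=165°
  d=(-0.9659,0.2588)  start (5,1)  tX=0.4969 tY=1.5841  stride 1/|dx|=1.0353 1/|dy|=3.8637
    cross x-line → (4,1), t=0.4969
    cross x-line → (3,1), t=1.5322
    cross y-line → (3,2), t=1.5841
    cross x-line → (2,2), t=2.5675
    cross x-line → (1,2), t=3.6028 (wall)
  → r_4 = 3.6028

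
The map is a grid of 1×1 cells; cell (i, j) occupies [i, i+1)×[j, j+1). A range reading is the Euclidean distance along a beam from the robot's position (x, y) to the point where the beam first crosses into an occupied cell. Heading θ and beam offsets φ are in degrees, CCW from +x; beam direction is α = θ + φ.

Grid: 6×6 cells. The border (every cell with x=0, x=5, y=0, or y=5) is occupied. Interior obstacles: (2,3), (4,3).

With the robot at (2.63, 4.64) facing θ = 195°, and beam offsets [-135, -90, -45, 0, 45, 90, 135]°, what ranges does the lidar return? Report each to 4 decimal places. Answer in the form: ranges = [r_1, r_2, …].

beam 1: φ=-135°, α=60°
  cosα=0.5000 sinα=0.8660 | (2,4) | tMaxX 0.7400 tMaxY 0.4157 | tΔX 2.0000 tΔY 1.1547
    t=0.4157 [y] (2,5) — stop
  → r_1 = 0.4157
beam 2: φ=-90°, α=105°
  cosα=-0.2588 sinα=0.9659 | (2,4) | tMaxX 2.4341 tMaxY 0.3727 | tΔX 3.8637 tΔY 1.0353
    t=0.3727 [y] (2,5) — stop
  → r_2 = 0.3727
beam 3: φ=-45°, α=150°
  cosα=-0.8660 sinα=0.5000 | (2,4) | tMaxX 0.7275 tMaxY 0.7200 | tΔX 1.1547 tΔY 2.0000
    t=0.7200 [y] (2,5) — stop
  → r_3 = 0.7200
beam 4: φ=0°, α=195°
  cosα=-0.9659 sinα=-0.2588 | (2,4) | tMaxX 0.6522 tMaxY 2.4728 | tΔX 1.0353 tΔY 3.8637
    t=0.6522 [x] (1,4)
    t=1.6875 [x] (0,4) — stop
  → r_4 = 1.6875
beam 5: φ=45°, α=240°
  cosα=-0.5000 sinα=-0.8660 | (2,4) | tMaxX 1.2600 tMaxY 0.7390 | tΔX 2.0000 tΔY 1.1547
    t=0.7390 [y] (2,3) — stop
  → r_5 = 0.7390
beam 6: φ=90°, α=285°
  cosα=0.2588 sinα=-0.9659 | (2,4) | tMaxX 1.4296 tMaxY 0.6626 | tΔX 3.8637 tΔY 1.0353
    t=0.6626 [y] (2,3) — stop
  → r_6 = 0.6626
beam 7: φ=135°, α=330°
  cosα=0.8660 sinα=-0.5000 | (2,4) | tMaxX 0.4272 tMaxY 1.2800 | tΔX 1.1547 tΔY 2.0000
    t=0.4272 [x] (3,4)
    t=1.2800 [y] (3,3)
    t=1.5819 [x] (4,3) — stop
  → r_7 = 1.5819

ranges = [0.4157, 0.3727, 0.7200, 1.6875, 0.7390, 0.6626, 1.5819]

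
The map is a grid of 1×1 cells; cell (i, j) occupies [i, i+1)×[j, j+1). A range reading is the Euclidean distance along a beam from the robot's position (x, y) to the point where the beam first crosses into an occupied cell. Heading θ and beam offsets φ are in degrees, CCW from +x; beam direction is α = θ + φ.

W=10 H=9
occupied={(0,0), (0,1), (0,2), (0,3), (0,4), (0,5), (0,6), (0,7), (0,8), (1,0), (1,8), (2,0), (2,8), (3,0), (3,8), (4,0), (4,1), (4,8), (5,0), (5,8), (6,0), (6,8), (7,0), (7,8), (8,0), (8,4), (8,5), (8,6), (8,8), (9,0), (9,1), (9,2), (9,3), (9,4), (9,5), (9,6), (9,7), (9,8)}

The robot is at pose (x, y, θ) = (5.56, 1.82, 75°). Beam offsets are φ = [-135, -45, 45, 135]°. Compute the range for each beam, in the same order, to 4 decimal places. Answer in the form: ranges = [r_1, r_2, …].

beam 1: φ=-135°, α=300°
  dir = (cos 300°, sin 300°) = (0.5000, -0.8660); from cell (5,1)
  next x-line at t=0.8800, next y-line at t=0.9469; Δt_x=2.0000, Δt_y=1.1547
    x: enter (6,1) at t=0.8800
    y: enter (6,0) at t=0.9469 ← occupied
  → r_1 = 0.9469
beam 2: φ=-45°, α=30°
  dir = (cos 30°, sin 30°) = (0.8660, 0.5000); from cell (5,1)
  next x-line at t=0.5081, next y-line at t=0.3600; Δt_x=1.1547, Δt_y=2.0000
    y: enter (5,2) at t=0.3600
    x: enter (6,2) at t=0.5081
    x: enter (7,2) at t=1.6628
    y: enter (7,3) at t=2.3600
    x: enter (8,3) at t=2.8175
    x: enter (9,3) at t=3.9722 ← occupied
  → r_2 = 3.9722
beam 3: φ=45°, α=120°
  dir = (cos 120°, sin 120°) = (-0.5000, 0.8660); from cell (5,1)
  next x-line at t=1.1200, next y-line at t=0.2078; Δt_x=2.0000, Δt_y=1.1547
    y: enter (5,2) at t=0.2078
    x: enter (4,2) at t=1.1200
    y: enter (4,3) at t=1.3625
    y: enter (4,4) at t=2.5172
    x: enter (3,4) at t=3.1200
    y: enter (3,5) at t=3.6719
    y: enter (3,6) at t=4.8266
    x: enter (2,6) at t=5.1200
    y: enter (2,7) at t=5.9813
    x: enter (1,7) at t=7.1200
    y: enter (1,8) at t=7.1360 ← occupied
  → r_3 = 7.1360
beam 4: φ=135°, α=210°
  dir = (cos 210°, sin 210°) = (-0.8660, -0.5000); from cell (5,1)
  next x-line at t=0.6466, next y-line at t=1.6400; Δt_x=1.1547, Δt_y=2.0000
    x: enter (4,1) at t=0.6466 ← occupied
  → r_4 = 0.6466

ranges = [0.9469, 3.9722, 7.1360, 0.6466]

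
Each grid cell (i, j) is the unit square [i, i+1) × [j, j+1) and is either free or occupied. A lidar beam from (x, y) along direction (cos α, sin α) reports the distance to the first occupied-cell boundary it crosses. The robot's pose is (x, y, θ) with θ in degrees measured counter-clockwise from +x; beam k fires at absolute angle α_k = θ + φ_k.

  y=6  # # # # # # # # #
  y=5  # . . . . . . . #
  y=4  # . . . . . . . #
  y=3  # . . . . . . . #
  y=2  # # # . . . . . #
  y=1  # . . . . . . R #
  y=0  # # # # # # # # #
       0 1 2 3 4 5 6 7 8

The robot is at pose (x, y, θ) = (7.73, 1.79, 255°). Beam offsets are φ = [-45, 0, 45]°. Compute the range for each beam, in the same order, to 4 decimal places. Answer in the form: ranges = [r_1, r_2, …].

ranges = [1.5800, 0.8179, 0.5400]

beam 1: φ=-45°, α=210°
  cosα=-0.8660 sinα=-0.5000 | (7,1) | tMaxX 0.8429 tMaxY 1.5800 | tΔX 1.1547 tΔY 2.0000
    t=0.8429 [x] (6,1)
    t=1.5800 [y] (6,0) — stop
  → r_1 = 1.5800
beam 2: φ=0°, α=255°
  cosα=-0.2588 sinα=-0.9659 | (7,1) | tMaxX 2.8205 tMaxY 0.8179 | tΔX 3.8637 tΔY 1.0353
    t=0.8179 [y] (7,0) — stop
  → r_2 = 0.8179
beam 3: φ=45°, α=300°
  cosα=0.5000 sinα=-0.8660 | (7,1) | tMaxX 0.5400 tMaxY 0.9122 | tΔX 2.0000 tΔY 1.1547
    t=0.5400 [x] (8,1) — stop
  → r_3 = 0.5400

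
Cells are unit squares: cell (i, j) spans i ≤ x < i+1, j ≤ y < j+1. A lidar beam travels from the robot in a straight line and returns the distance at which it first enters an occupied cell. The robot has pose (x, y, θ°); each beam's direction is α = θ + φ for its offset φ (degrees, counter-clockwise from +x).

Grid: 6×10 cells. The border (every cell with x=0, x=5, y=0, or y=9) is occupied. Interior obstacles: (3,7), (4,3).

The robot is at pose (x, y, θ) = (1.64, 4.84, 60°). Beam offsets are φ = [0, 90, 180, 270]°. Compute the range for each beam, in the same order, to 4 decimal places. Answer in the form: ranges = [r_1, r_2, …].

ranges = [2.7200, 0.7390, 1.2800, 2.7251]

beam 1: φ=0°, α=60°
  direction (0.5000, 0.8660); cell (1,4); t to first gridline: x 0.7200, y 0.1848 (then +2.0000 / +1.1547)
    (1,5) via y @ 0.1848
    (2,5) via x @ 0.7200
    (2,6) via y @ 1.3395
    (2,7) via y @ 2.4942
    (3,7) via x @ 2.7200  # hit
  → r_1 = 2.7200
beam 2: φ=90°, α=150°
  direction (-0.8660, 0.5000); cell (1,4); t to first gridline: x 0.7390, y 0.3200 (then +1.1547 / +2.0000)
    (1,5) via y @ 0.3200
    (0,5) via x @ 0.7390  # hit
  → r_2 = 0.7390
beam 3: φ=180°, α=240°
  direction (-0.5000, -0.8660); cell (1,4); t to first gridline: x 1.2800, y 0.9699 (then +2.0000 / +1.1547)
    (1,3) via y @ 0.9699
    (0,3) via x @ 1.2800  # hit
  → r_3 = 1.2800
beam 4: φ=270°, α=330°
  direction (0.8660, -0.5000); cell (1,4); t to first gridline: x 0.4157, y 1.6800 (then +1.1547 / +2.0000)
    (2,4) via x @ 0.4157
    (3,4) via x @ 1.5704
    (3,3) via y @ 1.6800
    (4,3) via x @ 2.7251  # hit
  → r_4 = 2.7251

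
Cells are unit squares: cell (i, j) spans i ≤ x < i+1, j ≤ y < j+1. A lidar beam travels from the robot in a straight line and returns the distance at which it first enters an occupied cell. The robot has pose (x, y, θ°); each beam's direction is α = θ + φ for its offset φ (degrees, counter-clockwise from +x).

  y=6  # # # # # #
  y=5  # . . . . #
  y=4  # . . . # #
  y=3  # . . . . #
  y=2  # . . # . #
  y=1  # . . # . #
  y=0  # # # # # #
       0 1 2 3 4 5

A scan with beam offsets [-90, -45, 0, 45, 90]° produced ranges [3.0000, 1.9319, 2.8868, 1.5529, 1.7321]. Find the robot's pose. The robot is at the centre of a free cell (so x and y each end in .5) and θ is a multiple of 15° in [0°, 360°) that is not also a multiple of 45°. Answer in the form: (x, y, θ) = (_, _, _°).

(x, y, θ) = (2.5, 4.5, 330°)

Enumerate (i+0.5, j+0.5, θ) over the 17 free cells and 16 admissible headings. For each, cast all 5 beams and compare to the given ranges.
  (4.5, 3.5, 255°): beam 1 = 3.6235 ≠ 3.0000 ✗
  (3.5, 4.5, 105°): beam 1 = 0.5176 ≠ 3.0000 ✗
  (2.5, 4.5, 195°): beam 1 = 1.5529 ≠ 3.0000 ✗
  …
  (2.5, 4.5, 330°): r_1=3.0000, r_2=1.9319, r_3=2.8868, r_4=1.5529, r_5=1.7321 — all match ✓
Unique over the lattice → pose = (2.5, 4.5, 330°).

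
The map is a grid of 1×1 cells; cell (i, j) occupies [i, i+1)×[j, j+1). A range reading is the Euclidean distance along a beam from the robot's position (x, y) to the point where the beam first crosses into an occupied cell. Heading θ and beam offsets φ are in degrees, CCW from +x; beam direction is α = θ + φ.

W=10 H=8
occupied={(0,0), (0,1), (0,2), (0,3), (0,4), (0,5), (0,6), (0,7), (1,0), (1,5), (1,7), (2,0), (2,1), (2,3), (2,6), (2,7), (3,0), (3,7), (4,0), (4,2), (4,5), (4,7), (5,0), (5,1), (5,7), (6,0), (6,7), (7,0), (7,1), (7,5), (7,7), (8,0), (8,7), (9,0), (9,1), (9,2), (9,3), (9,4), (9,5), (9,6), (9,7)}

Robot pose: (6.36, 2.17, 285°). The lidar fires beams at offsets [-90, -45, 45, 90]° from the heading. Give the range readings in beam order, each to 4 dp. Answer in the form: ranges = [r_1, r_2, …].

ranges = [0.6568, 0.7200, 0.7390, 2.7331]

beam 1: φ=-90°, α=195°
  d=(-0.9659,-0.2588)  start (6,2)  tX=0.3727 tY=0.6568  stride 1/|dx|=1.0353 1/|dy|=3.8637
    cross x-line → (5,2), t=0.3727
    cross y-line → (5,1), t=0.6568 (wall)
  → r_1 = 0.6568
beam 2: φ=-45°, α=240°
  d=(-0.5000,-0.8660)  start (6,2)  tX=0.7200 tY=0.1963  stride 1/|dx|=2.0000 1/|dy|=1.1547
    cross y-line → (6,1), t=0.1963
    cross x-line → (5,1), t=0.7200 (wall)
  → r_2 = 0.7200
beam 3: φ=45°, α=330°
  d=(0.8660,-0.5000)  start (6,2)  tX=0.7390 tY=0.3400  stride 1/|dx|=1.1547 1/|dy|=2.0000
    cross y-line → (6,1), t=0.3400
    cross x-line → (7,1), t=0.7390 (wall)
  → r_3 = 0.7390
beam 4: φ=90°, α=15°
  d=(0.9659,0.2588)  start (6,2)  tX=0.6626 tY=3.2069  stride 1/|dx|=1.0353 1/|dy|=3.8637
    cross x-line → (7,2), t=0.6626
    cross x-line → (8,2), t=1.6979
    cross x-line → (9,2), t=2.7331 (wall)
  → r_4 = 2.7331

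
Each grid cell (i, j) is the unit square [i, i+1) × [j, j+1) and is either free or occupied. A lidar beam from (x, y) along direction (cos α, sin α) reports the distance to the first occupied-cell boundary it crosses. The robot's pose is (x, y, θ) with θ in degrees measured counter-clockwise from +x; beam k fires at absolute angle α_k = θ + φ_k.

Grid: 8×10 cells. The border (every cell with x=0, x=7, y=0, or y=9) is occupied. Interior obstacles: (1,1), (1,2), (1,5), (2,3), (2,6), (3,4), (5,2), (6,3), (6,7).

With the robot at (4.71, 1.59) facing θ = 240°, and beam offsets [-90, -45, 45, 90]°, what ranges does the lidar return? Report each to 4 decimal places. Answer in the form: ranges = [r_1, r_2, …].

beam 1: φ=-90°, α=150°
  cosα=-0.8660 sinα=0.5000 | (4,1) | tMaxX 0.8198 tMaxY 0.8200 | tΔX 1.1547 tΔY 2.0000
    t=0.8198 [x] (3,1)
    t=0.8200 [y] (3,2)
    t=1.9745 [x] (2,2)
    t=2.8200 [y] (2,3) — stop
  → r_1 = 2.8200
beam 2: φ=-45°, α=195°
  cosα=-0.9659 sinα=-0.2588 | (4,1) | tMaxX 0.7350 tMaxY 2.2796 | tΔX 1.0353 tΔY 3.8637
    t=0.7350 [x] (3,1)
    t=1.7703 [x] (2,1)
    t=2.2796 [y] (2,0) — stop
  → r_2 = 2.2796
beam 3: φ=45°, α=285°
  cosα=0.2588 sinα=-0.9659 | (4,1) | tMaxX 1.1205 tMaxY 0.6108 | tΔX 3.8637 tΔY 1.0353
    t=0.6108 [y] (4,0) — stop
  → r_3 = 0.6108
beam 4: φ=90°, α=330°
  cosα=0.8660 sinα=-0.5000 | (4,1) | tMaxX 0.3349 tMaxY 1.1800 | tΔX 1.1547 tΔY 2.0000
    t=0.3349 [x] (5,1)
    t=1.1800 [y] (5,0) — stop
  → r_4 = 1.1800

ranges = [2.8200, 2.2796, 0.6108, 1.1800]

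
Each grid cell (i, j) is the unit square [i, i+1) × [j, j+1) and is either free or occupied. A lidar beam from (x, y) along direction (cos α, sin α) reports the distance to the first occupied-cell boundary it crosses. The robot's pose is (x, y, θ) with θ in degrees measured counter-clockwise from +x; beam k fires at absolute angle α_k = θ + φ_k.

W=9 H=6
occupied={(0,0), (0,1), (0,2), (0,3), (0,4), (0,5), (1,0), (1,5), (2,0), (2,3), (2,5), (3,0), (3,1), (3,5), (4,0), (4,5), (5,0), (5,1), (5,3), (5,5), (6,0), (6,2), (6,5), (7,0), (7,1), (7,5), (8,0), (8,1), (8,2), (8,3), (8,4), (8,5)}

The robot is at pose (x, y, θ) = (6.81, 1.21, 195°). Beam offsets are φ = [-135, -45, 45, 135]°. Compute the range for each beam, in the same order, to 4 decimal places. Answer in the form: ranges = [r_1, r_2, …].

beam 1: φ=-135°, α=60°
  direction (0.5000, 0.8660); cell (6,1); t to first gridline: x 0.3800, y 0.9122 (then +2.0000 / +1.1547)
    (7,1) via x @ 0.3800  # hit
  → r_1 = 0.3800
beam 2: φ=-45°, α=150°
  direction (-0.8660, 0.5000); cell (6,1); t to first gridline: x 0.9353, y 1.5800 (then +1.1547 / +2.0000)
    (5,1) via x @ 0.9353  # hit
  → r_2 = 0.9353
beam 3: φ=45°, α=240°
  direction (-0.5000, -0.8660); cell (6,1); t to first gridline: x 1.6200, y 0.2425 (then +2.0000 / +1.1547)
    (6,0) via y @ 0.2425  # hit
  → r_3 = 0.2425
beam 4: φ=135°, α=330°
  direction (0.8660, -0.5000); cell (6,1); t to first gridline: x 0.2194, y 0.4200 (then +1.1547 / +2.0000)
    (7,1) via x @ 0.2194  # hit
  → r_4 = 0.2194

ranges = [0.3800, 0.9353, 0.2425, 0.2194]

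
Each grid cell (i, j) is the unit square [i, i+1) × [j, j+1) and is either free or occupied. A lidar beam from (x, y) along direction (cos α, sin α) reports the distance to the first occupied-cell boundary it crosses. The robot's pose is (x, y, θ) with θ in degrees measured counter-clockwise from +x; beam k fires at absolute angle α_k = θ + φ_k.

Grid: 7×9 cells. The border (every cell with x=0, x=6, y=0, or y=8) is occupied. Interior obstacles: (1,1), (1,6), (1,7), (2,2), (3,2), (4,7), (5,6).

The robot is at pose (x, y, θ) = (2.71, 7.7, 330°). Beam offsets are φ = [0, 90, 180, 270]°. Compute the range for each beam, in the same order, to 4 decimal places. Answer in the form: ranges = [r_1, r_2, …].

beam 1: φ=0°, α=330°
  d=(0.8660,-0.5000)  start (2,7)  tX=0.3349 tY=1.4000  stride 1/|dx|=1.1547 1/|dy|=2.0000
    cross x-line → (3,7), t=0.3349
    cross y-line → (3,6), t=1.4000
    cross x-line → (4,6), t=1.4896
    cross x-line → (5,6), t=2.6443 (wall)
  → r_1 = 2.6443
beam 2: φ=90°, α=60°
  d=(0.5000,0.8660)  start (2,7)  tX=0.5800 tY=0.3464  stride 1/|dx|=2.0000 1/|dy|=1.1547
    cross y-line → (2,8), t=0.3464 (wall)
  → r_2 = 0.3464
beam 3: φ=180°, α=150°
  d=(-0.8660,0.5000)  start (2,7)  tX=0.8198 tY=0.6000  stride 1/|dx|=1.1547 1/|dy|=2.0000
    cross y-line → (2,8), t=0.6000 (wall)
  → r_3 = 0.6000
beam 4: φ=270°, α=240°
  d=(-0.5000,-0.8660)  start (2,7)  tX=1.4200 tY=0.8083  stride 1/|dx|=2.0000 1/|dy|=1.1547
    cross y-line → (2,6), t=0.8083
    cross x-line → (1,6), t=1.4200 (wall)
  → r_4 = 1.4200

ranges = [2.6443, 0.3464, 0.6000, 1.4200]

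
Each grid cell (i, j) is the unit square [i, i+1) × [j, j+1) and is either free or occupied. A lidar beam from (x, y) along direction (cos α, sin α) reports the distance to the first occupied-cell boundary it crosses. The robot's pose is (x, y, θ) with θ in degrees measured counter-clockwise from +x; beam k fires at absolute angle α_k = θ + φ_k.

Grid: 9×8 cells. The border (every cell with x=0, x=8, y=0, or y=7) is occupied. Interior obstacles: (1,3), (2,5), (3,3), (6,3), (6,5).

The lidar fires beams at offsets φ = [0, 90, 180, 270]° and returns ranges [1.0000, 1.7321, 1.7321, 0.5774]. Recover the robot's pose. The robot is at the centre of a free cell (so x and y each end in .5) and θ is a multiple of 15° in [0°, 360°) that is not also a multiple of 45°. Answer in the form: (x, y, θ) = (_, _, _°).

Enumerate (i+0.5, j+0.5, θ) over the 37 free cells and 16 admissible headings. For each, cast all 4 beams and compare to the given ranges.
  (3.5, 5.5, 255°): beam 1 = 1.5529 ≠ 1.0000 ✗
  (3.5, 1.5, 240°): beam 1 = 0.5774 ≠ 1.0000 ✗
  (4.5, 1.5, 285°): beam 1 = 0.5176 ≠ 1.0000 ✗
  (7.5, 3.5, 330°): beam 1 = 0.5774 ≠ 1.0000 ✗
  (7.5, 2.5, 15°): beam 1 = 0.5176 ≠ 1.0000 ✗
  …
  (2.5, 1.5, 330°): r_1=1.0000, r_2=1.7321, r_3=1.7321, r_4=0.5774 — all match ✓
Unique over the lattice → pose = (2.5, 1.5, 330°).

(x, y, θ) = (2.5, 1.5, 330°)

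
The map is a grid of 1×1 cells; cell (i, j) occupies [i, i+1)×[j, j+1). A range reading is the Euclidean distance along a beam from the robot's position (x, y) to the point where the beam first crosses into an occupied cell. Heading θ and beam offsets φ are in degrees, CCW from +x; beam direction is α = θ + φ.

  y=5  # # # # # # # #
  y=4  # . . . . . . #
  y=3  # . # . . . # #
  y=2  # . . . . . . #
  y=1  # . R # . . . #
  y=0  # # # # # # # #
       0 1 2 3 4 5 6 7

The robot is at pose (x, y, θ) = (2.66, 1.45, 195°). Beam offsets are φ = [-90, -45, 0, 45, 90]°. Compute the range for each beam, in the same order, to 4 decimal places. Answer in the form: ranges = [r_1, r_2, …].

beam 1: φ=-90°, α=105°
  dir = (cos 105°, sin 105°) = (-0.2588, 0.9659); from cell (2,1)
  next x-line at t=2.5500, next y-line at t=0.5694; Δt_x=3.8637, Δt_y=1.0353
    y: enter (2,2) at t=0.5694
    y: enter (2,3) at t=1.6047 ← occupied
  → r_1 = 1.6047
beam 2: φ=-45°, α=150°
  dir = (cos 150°, sin 150°) = (-0.8660, 0.5000); from cell (2,1)
  next x-line at t=0.7621, next y-line at t=1.1000; Δt_x=1.1547, Δt_y=2.0000
    x: enter (1,1) at t=0.7621
    y: enter (1,2) at t=1.1000
    x: enter (0,2) at t=1.9168 ← occupied
  → r_2 = 1.9168
beam 3: φ=0°, α=195°
  dir = (cos 195°, sin 195°) = (-0.9659, -0.2588); from cell (2,1)
  next x-line at t=0.6833, next y-line at t=1.7387; Δt_x=1.0353, Δt_y=3.8637
    x: enter (1,1) at t=0.6833
    x: enter (0,1) at t=1.7186 ← occupied
  → r_3 = 1.7186
beam 4: φ=45°, α=240°
  dir = (cos 240°, sin 240°) = (-0.5000, -0.8660); from cell (2,1)
  next x-line at t=1.3200, next y-line at t=0.5196; Δt_x=2.0000, Δt_y=1.1547
    y: enter (2,0) at t=0.5196 ← occupied
  → r_4 = 0.5196
beam 5: φ=90°, α=285°
  dir = (cos 285°, sin 285°) = (0.2588, -0.9659); from cell (2,1)
  next x-line at t=1.3137, next y-line at t=0.4659; Δt_x=3.8637, Δt_y=1.0353
    y: enter (2,0) at t=0.4659 ← occupied
  → r_5 = 0.4659

ranges = [1.6047, 1.9168, 1.7186, 0.5196, 0.4659]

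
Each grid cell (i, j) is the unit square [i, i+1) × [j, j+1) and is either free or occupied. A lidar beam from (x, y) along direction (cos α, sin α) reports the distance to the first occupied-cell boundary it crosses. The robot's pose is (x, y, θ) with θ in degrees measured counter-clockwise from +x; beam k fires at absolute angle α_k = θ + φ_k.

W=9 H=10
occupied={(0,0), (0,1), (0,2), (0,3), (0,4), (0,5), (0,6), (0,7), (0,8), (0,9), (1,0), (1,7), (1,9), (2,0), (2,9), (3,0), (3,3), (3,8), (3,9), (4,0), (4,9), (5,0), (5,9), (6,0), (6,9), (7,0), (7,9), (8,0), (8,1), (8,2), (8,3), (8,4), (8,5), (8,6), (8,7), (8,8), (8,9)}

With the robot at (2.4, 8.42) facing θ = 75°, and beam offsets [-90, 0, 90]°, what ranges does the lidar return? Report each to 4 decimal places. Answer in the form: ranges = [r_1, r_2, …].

ranges = [0.6212, 0.6005, 1.4494]

beam 1: φ=-90°, α=345°
  d=(0.9659,-0.2588)  start (2,8)  tX=0.6212 tY=1.6228  stride 1/|dx|=1.0353 1/|dy|=3.8637
    cross x-line → (3,8), t=0.6212 (wall)
  → r_1 = 0.6212
beam 2: φ=0°, α=75°
  d=(0.2588,0.9659)  start (2,8)  tX=2.3182 tY=0.6005  stride 1/|dx|=3.8637 1/|dy|=1.0353
    cross y-line → (2,9), t=0.6005 (wall)
  → r_2 = 0.6005
beam 3: φ=90°, α=165°
  d=(-0.9659,0.2588)  start (2,8)  tX=0.4141 tY=2.2409  stride 1/|dx|=1.0353 1/|dy|=3.8637
    cross x-line → (1,8), t=0.4141
    cross x-line → (0,8), t=1.4494 (wall)
  → r_3 = 1.4494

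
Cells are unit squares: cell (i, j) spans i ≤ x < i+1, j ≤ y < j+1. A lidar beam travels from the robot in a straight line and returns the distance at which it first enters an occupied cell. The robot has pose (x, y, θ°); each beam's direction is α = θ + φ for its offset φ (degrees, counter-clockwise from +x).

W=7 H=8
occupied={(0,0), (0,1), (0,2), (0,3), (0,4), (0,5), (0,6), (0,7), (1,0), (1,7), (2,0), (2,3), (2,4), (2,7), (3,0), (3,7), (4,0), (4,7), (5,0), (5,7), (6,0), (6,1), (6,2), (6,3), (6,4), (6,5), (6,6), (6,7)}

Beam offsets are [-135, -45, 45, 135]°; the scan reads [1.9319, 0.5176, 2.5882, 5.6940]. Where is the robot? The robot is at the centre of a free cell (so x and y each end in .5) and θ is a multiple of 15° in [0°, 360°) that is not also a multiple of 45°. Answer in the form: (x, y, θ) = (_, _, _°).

(x, y, θ) = (3.5, 6.5, 150°)

Enumerate (i+0.5, j+0.5, θ) over the 28 free cells and 16 admissible headings. For each, cast all 4 beams and compare to the given ranges.
  (2.5, 1.5, 30°): beam 1 = 0.5176 ≠ 1.9319 ✗
  (4.5, 4.5, 165°): beam 1 = 1.7321 ≠ 1.9319 ✗
  (3.5, 2.5, 30°): beam 1 = 1.5529 ≠ 1.9319 ✗
  (3.5, 4.5, 345°): beam 1 = 0.5774 ≠ 1.9319 ✗
  …
  (3.5, 6.5, 150°): r_1=1.9319, r_2=0.5176, r_3=2.5882, r_4=5.6940 — all match ✓
No second candidate reproduces the full scan.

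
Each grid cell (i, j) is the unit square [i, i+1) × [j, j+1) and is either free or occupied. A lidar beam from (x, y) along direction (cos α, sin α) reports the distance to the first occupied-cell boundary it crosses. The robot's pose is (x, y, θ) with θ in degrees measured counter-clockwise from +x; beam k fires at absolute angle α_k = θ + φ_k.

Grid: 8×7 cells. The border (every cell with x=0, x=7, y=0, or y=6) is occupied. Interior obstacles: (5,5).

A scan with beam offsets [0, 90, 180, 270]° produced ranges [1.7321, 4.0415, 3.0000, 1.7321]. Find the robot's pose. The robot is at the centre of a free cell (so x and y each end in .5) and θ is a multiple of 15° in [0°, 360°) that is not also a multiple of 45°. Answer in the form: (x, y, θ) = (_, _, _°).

Candidates: 29 free-cell centres × 16 headings = 464 poses. Raycast each; keep the one whose scan matches to 4 dp.
  (3.5, 1.5, 30°): beam 1 = 4.0415 ≠ 1.7321 ✗
  (3.5, 1.5, 15°): beam 1 = 3.6235 ≠ 1.7321 ✗
  (6.5, 3.5, 30°): beam 1 = 0.5774 ≠ 1.7321 ✗
  (5.5, 4.5, 240°): beam 1 = 4.0415 ≠ 1.7321 ✗
  (3.5, 4.5, 255°): beam 1 = 3.6235 ≠ 1.7321 ✗
  …
  (5.5, 2.5, 30°): r_1=1.7321, r_2=4.0415, r_3=3.0000, r_4=1.7321 — all match ✓
Unique over the lattice → pose = (5.5, 2.5, 30°).

(x, y, θ) = (5.5, 2.5, 30°)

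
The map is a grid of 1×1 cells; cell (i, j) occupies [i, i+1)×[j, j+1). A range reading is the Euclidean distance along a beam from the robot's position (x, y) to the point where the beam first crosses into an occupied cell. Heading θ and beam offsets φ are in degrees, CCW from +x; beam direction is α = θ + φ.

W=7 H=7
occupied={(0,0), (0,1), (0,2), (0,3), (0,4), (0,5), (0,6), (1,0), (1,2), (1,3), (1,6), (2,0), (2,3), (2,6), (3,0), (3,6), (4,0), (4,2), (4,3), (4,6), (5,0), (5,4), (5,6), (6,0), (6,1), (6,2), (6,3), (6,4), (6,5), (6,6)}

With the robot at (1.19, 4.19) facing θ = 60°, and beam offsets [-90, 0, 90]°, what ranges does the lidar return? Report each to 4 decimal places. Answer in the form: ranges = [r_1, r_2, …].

ranges = [0.3800, 2.0900, 0.2194]

beam 1: φ=-90°, α=330°
  direction (0.8660, -0.5000); cell (1,4); t to first gridline: x 0.9353, y 0.3800 (then +1.1547 / +2.0000)
    (1,3) via y @ 0.3800  # hit
  → r_1 = 0.3800
beam 2: φ=0°, α=60°
  direction (0.5000, 0.8660); cell (1,4); t to first gridline: x 1.6200, y 0.9353 (then +2.0000 / +1.1547)
    (1,5) via y @ 0.9353
    (2,5) via x @ 1.6200
    (2,6) via y @ 2.0900  # hit
  → r_2 = 2.0900
beam 3: φ=90°, α=150°
  direction (-0.8660, 0.5000); cell (1,4); t to first gridline: x 0.2194, y 1.6200 (then +1.1547 / +2.0000)
    (0,4) via x @ 0.2194  # hit
  → r_3 = 0.2194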